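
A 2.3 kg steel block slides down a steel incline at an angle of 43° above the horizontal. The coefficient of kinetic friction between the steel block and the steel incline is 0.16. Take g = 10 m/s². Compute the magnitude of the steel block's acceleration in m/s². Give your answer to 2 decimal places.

5.65 m/s²

Resolving the weight along the incline: the component pulling the steel block down the slope is mg sin 43° = 2.3 × 10 × 0.6820 = 15.686 N, and the normal force is N = mg cos 43° = 2.3 × 10 × 0.7314 = 16.822 N.
Kinetic friction acts up the slope with magnitude f = μN = 0.16 × 16.822 = 2.692 N.
Net force along the incline is 15.686 − 2.692 = 12.994 N, so a = 12.994 / 2.3 = 5.6496 m/s².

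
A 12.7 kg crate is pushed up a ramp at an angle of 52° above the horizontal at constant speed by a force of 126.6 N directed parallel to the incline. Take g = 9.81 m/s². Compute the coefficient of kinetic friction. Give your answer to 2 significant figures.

At constant speed ΣF = 0 along the incline. The applied 126.6 N acts up the slope; the weight component mg sin 52° = 98.176 N and kinetic friction μN both act down the slope.
So 126.6 = 98.176 + μ × 76.703, giving μ = (126.6 − 98.176) / 76.703 = 0.3706.

0.37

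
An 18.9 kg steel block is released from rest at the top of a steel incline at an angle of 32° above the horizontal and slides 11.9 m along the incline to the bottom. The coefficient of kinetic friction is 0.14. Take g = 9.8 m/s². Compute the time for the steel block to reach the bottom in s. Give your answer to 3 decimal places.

2.430 s

The weight component along the incline is mg sin 32° = 98.152 N and the normal force is N = mg cos 32° = 157.075 N.
Friction up the slope is f = μN = 0.14 × 157.075 = 21.991 N, so the net downslope force is 98.152 − 21.991 = 76.161 N and a = 76.161 / 18.9 = 4.0297 m/s².
Starting from rest, L = ½at², so t = √(2L/a) = √(2 × 11.9 / 4.0297) = 2.4303 s.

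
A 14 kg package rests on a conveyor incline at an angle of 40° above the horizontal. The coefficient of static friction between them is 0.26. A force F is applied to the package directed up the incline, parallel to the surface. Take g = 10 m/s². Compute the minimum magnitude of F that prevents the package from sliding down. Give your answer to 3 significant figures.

The normal force is N = mg cos 40° = 107.246 N. With F at its minimum the package is on the verge of sliding down, so static friction is at its maximum μ_s N = 0.26 × 107.246 = 27.884 N and acts up the slope.
Equilibrium along the incline: F + μ_s N = mg sin 40°, so F = 89.990 − 27.884 = 62.106 N.

62.1 N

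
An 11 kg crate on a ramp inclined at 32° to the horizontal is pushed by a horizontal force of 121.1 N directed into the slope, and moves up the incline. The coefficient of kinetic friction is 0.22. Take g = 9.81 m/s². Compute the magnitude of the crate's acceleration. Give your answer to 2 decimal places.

The horizontal push has components F cos 32° = 121.1 × 0.8480 = 102.693 N up the incline and F sin 32° = 121.1 × 0.5299 = 64.171 N pressing into the surface.
The normal force is therefore N = mg cos 32° + F sin 32° = 91.508 + 64.171 = 155.679 N, and kinetic friction down the slope is μN = 0.22 × 155.679 = 34.249 N.
Along the incline: F cos 32° − mg sin 32° − μN = ma, so 102.693 − 57.182 − 34.249 = 11 a, giving a = 1.0238 m/s².

1.02 m/s²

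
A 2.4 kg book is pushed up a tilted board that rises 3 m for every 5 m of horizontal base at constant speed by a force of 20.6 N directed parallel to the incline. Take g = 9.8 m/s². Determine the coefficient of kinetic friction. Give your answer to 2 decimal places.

At constant speed ΣF = 0 along the incline. The applied 20.6 N acts up the slope; the weight component mg sin 30.96° = 12.101 N and kinetic friction μN both act down the slope.
So 20.6 = 12.101 + μ × 20.168, giving μ = (20.6 − 12.101) / 20.168 = 0.4214.

0.42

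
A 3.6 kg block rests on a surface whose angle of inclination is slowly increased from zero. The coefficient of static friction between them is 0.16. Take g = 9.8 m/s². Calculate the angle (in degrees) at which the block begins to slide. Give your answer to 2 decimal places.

9.09°

At the threshold of sliding, static friction is at its maximum μ_s N and exactly balances the weight component along the incline: mg sin θ = μ_s mg cos θ.
Hence tan θ = μ_s = 0.16, so θ = arctan(0.16) = 9.0903°.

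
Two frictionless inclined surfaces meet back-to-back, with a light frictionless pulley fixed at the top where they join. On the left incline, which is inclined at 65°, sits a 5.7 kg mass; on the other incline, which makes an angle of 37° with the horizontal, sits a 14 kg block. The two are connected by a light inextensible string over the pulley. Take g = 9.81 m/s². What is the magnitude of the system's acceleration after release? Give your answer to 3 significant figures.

1.62 m/s²

Resolve each weight along its own incline: the 5.7 kg mass has component 5.7 × 9.81 × sin 65° = 50.678 N down its slope, and the 14 kg mass has 14 × 9.81 × sin 37° = 82.653 N down its slope.
The 14 kg side's 82.653 N exceeds the other side's 50.678 N, so that mass slides down and the 5.7 kg mass slides up. Taking that direction as positive, Newton's second law for the whole system gives 82.653 − 50.678 = (5.7 + 14) a, so a = 31.975 / 19.7 = 1.6231 m/s².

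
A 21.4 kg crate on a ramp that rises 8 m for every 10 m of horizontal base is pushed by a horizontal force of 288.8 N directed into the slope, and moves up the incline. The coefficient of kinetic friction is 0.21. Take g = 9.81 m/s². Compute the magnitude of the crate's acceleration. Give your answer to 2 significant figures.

1.0 m/s²

The horizontal push has components F cos 38.66° = 288.8 × 0.7809 = 225.524 N up the incline and F sin 38.66° = 288.8 × 0.6247 = 180.413 N pressing into the surface.
The normal force is therefore N = mg cos 38.66° + F sin 38.66° = 163.937 + 180.413 = 344.350 N, and kinetic friction down the slope is μN = 0.21 × 344.350 = 72.314 N.
Along the incline: F cos 38.66° − mg sin 38.66° − μN = ma, so 225.524 − 131.146 − 72.314 = 21.4 a, giving a = 1.0310 m/s².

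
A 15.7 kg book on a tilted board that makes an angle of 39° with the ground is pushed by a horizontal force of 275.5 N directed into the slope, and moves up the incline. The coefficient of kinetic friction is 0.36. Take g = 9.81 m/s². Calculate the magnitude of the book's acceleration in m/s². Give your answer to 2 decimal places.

0.74 m/s²

The horizontal push has components F cos 39° = 275.5 × 0.7771 = 214.091 N up the incline and F sin 39° = 275.5 × 0.6293 = 173.372 N pressing into the surface.
The normal force is therefore N = mg cos 39° + F sin 39° = 119.687 + 173.372 = 293.059 N, and kinetic friction down the slope is μN = 0.36 × 293.059 = 105.501 N.
Along the incline: F cos 39° − mg sin 39° − μN = ma, so 214.091 − 96.923 − 105.501 = 15.7 a, giving a = 0.7431 m/s².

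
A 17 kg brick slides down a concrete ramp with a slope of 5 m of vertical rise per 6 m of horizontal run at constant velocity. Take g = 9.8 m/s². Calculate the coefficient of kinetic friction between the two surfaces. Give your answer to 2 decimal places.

At constant velocity the net force along the incline is zero: mg sin 39.81° = μ mg cos 39.81°.
So μ = tan 39.81° = 0.6402 / 0.7682 = 0.8334.

0.83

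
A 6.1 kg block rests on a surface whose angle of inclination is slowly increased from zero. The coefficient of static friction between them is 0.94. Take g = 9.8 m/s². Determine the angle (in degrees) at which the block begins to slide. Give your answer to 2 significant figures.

43°

At the threshold of sliding, static friction is at its maximum μ_s N and exactly balances the weight component along the incline: mg sin θ = μ_s mg cos θ.
Hence tan θ = μ_s = 0.94, so θ = arctan(0.94) = 43.2285°.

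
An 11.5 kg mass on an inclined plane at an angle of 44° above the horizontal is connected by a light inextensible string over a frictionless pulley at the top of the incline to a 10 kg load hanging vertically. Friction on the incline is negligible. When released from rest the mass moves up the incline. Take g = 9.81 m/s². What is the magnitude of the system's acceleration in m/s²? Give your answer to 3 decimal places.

0.918 m/s²

For the mass on the incline: the weight component along the slope is m₁g sin 44° = 11.5 × 9.81 × 0.6947 = 78.373 N and the normal force is N = m₁g cos 44° = 81.152 N.
Newton's second law for the mass (up-slope positive): T − 78.373 = 11.5 a. For the hanging load (downward positive): 10 × 9.81 − T = 10 a.
Adding the two equations eliminates T: 19.727 = 21.5 a, so a = 0.9175 m/s².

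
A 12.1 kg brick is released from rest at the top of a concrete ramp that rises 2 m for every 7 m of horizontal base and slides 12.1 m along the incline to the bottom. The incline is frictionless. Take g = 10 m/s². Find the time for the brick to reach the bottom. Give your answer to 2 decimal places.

The weight component along the incline is mg sin 15.95° = 33.241 N and the normal force is N = mg cos 15.95° = 116.344 N.
With no friction, a = g sin 15.95° = 2.7472 m/s².
Starting from rest, L = ½at², so t = √(2L/a) = √(2 × 12.1 / 2.7472) = 2.9680 s.

2.97 s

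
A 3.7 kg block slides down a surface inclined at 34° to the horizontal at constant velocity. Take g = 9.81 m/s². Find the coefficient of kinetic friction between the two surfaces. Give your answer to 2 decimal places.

0.67

At constant velocity the net force along the incline is zero: mg sin 34° = μ mg cos 34°.
So μ = tan 34° = 0.5592 / 0.8290 = 0.6745.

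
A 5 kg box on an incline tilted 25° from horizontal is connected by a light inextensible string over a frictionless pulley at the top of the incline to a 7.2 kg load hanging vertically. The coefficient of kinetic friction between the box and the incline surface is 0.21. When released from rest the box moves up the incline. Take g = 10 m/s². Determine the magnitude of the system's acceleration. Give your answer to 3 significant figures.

For the box on the incline: the weight component along the slope is m₁g sin 25° = 5 × 10 × 0.4226 = 21.130 N and the normal force is N = m₁g cos 25° = 45.315 N.
Kinetic friction opposes the box's motion up the incline: f = μN = 0.21 × 45.315 = 9.516 N acting down the slope.
Newton's second law for the box (up-slope positive): T − 21.130 − 9.516 = 5 a. For the hanging load (downward positive): 7.2 × 10 − T = 7.2 a.
Adding the two equations eliminates T: 41.354 = 12.2 a, so a = 3.3897 m/s².

3.39 m/s²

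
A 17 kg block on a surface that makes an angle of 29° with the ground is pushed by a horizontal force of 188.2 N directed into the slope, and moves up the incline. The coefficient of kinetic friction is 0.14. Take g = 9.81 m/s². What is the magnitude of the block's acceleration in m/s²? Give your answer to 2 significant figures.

The horizontal push has components F cos 29° = 188.2 × 0.8746 = 164.600 N up the incline and F sin 29° = 188.2 × 0.4848 = 91.239 N pressing into the surface.
The normal force is therefore N = mg cos 29° + F sin 29° = 145.857 + 91.239 = 237.096 N, and kinetic friction down the slope is μN = 0.14 × 237.096 = 33.193 N.
Along the incline: F cos 29° − mg sin 29° − μN = ma, so 164.600 − 80.850 − 33.193 = 17 a, giving a = 2.9739 m/s².

3.0 m/s²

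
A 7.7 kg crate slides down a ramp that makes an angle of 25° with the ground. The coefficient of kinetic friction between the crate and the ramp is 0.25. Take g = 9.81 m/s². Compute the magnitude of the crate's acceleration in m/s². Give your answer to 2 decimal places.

Resolving the weight along the incline: the component pulling the crate down the slope is mg sin 25° = 7.7 × 9.81 × 0.4226 = 31.922 N, and the normal force is N = mg cos 25° = 7.7 × 9.81 × 0.9063 = 68.459 N.
Kinetic friction acts up the slope with magnitude f = μN = 0.25 × 68.459 = 17.115 N.
Net force along the incline is 31.922 − 17.115 = 14.807 N, so a = 14.807 / 7.7 = 1.9230 m/s².

1.92 m/s²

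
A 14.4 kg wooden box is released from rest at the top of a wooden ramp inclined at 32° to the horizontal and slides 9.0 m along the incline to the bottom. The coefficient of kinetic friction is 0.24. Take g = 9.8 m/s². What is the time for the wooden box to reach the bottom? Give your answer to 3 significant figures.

The weight component along the incline is mg sin 32° = 74.782 N and the normal force is N = mg cos 32° = 119.677 N.
Friction up the slope is f = μN = 0.24 × 119.677 = 28.722 N, so the net downslope force is 74.782 − 28.722 = 46.060 N and a = 46.060 / 14.4 = 3.1986 m/s².
Starting from rest, L = ½at², so t = √(2L/a) = √(2 × 9.0 / 3.1986) = 2.3722 s.

2.37 s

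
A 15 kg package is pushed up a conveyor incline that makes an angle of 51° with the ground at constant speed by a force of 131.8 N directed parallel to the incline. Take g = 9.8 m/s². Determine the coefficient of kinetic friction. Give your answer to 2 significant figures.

0.19

At constant speed ΣF = 0 along the incline. The applied 131.8 N acts up the slope; the weight component mg sin 51° = 114.240 N and kinetic friction μN both act down the slope.
So 131.8 = 114.240 + μ × 92.510, giving μ = (131.8 − 114.240) / 92.510 = 0.1898.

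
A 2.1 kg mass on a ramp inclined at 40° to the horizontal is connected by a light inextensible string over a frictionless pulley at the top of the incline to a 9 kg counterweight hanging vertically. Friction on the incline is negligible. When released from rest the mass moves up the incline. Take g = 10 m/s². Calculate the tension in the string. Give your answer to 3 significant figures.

28.0 N

For the mass on the incline: the weight component along the slope is m₁g sin 40° = 2.1 × 10 × 0.6428 = 13.499 N and the normal force is N = m₁g cos 40° = 16.087 N.
Newton's second law for the mass (up-slope positive): T − 13.499 = 2.1 a. For the hanging counterweight (downward positive): 9 × 10 − T = 9 a.
Adding the two equations eliminates T: 76.501 = 11.1 a, so a = 6.8920 m/s².
Then from the hanging counterweight's equation, T = 9 × (10 − 6.8920) = 27.972 N.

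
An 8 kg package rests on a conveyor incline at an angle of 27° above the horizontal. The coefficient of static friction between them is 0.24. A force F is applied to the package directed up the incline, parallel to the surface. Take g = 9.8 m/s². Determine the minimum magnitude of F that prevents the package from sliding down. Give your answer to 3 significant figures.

18.8 N

The normal force is N = mg cos 27° = 69.855 N. With F at its minimum the package is on the verge of sliding down, so static friction is at its maximum μ_s N = 0.24 × 69.855 = 16.765 N and acts up the slope.
Equilibrium along the incline: F + μ_s N = mg sin 27°, so F = 35.593 − 16.765 = 18.828 N.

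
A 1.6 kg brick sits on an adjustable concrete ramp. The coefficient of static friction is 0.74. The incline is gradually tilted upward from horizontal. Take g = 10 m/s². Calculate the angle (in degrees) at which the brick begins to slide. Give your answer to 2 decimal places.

At the threshold of sliding, static friction is at its maximum μ_s N and exactly balances the weight component along the incline: mg sin θ = μ_s mg cos θ.
Hence tan θ = μ_s = 0.74, so θ = arctan(0.74) = 36.5014°.

36.50°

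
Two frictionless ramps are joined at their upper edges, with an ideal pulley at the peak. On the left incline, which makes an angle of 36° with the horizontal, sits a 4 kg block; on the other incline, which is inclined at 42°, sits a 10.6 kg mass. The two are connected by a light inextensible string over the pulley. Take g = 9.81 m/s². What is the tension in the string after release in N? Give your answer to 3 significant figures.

Resolve each weight along its own incline: the 4 kg mass has component 4 × 9.81 × sin 36° = 23.065 N down its slope, and the 10.6 kg mass has 10.6 × 9.81 × sin 42° = 69.580 N down its slope.
The 10.6 kg side's 69.580 N exceeds the other side's 23.065 N, so that mass slides down and the 4 kg mass slides up. Taking that direction as positive, Newton's second law for the whole system gives 69.580 − 23.065 = (4 + 10.6) a, so a = 46.515 / 14.6 = 3.1860 m/s².
For the 4 kg mass (up-slope positive): T − 23.065 = 4 × 3.1860, so T = 35.809 N.

35.8 N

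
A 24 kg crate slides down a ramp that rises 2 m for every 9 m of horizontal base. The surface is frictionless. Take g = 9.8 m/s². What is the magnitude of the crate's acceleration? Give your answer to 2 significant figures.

Resolving the weight along the incline: the component pulling the crate down the slope is mg sin 12.53° = 24 × 9.8 × 0.2169 = 51.015 N, and the normal force is N = mg cos 12.53° = 24 × 9.8 × 0.9762 = 229.602 N.
With no friction the net force along the incline is 51.015 N, so a = g sin 12.53° = 51.015 / 24 = 2.1256 m/s².

2.1 m/s²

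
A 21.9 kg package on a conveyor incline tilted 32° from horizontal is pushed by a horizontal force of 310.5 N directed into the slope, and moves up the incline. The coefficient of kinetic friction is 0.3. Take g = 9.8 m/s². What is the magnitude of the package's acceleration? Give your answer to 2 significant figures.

The horizontal push has components F cos 32° = 310.5 × 0.8480 = 263.304 N up the incline and F sin 32° = 310.5 × 0.5299 = 164.534 N pressing into the surface.
The normal force is therefore N = mg cos 32° + F sin 32° = 181.998 + 164.534 = 346.532 N, and kinetic friction down the slope is μN = 0.3 × 346.532 = 103.960 N.
Along the incline: F cos 32° − mg sin 32° − μN = ma, so 263.304 − 113.727 − 103.960 = 21.9 a, giving a = 2.0830 m/s².

2.1 m/s²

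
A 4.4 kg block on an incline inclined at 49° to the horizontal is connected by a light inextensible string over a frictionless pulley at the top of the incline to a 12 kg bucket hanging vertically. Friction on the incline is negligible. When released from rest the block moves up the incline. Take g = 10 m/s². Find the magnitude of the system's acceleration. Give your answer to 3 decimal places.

5.292 m/s²

For the block on the incline: the weight component along the slope is m₁g sin 49° = 4.4 × 10 × 0.7547 = 33.207 N and the normal force is N = m₁g cos 49° = 28.867 N.
Newton's second law for the block (up-slope positive): T − 33.207 = 4.4 a. For the hanging bucket (downward positive): 12 × 10 − T = 12 a.
Adding the two equations eliminates T: 86.793 = 16.4 a, so a = 5.2923 m/s².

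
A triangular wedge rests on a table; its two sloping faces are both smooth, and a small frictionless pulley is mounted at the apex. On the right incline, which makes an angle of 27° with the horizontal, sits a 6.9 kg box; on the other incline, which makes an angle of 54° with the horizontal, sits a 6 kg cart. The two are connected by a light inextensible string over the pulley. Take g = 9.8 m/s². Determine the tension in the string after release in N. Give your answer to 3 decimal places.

Resolve each weight along its own incline: the 6.9 kg mass has component 6.9 × 9.8 × sin 27° = 30.699 N down its slope, and the 6 kg mass has 6 × 9.8 × sin 54° = 47.570 N down its slope.
The 6 kg side's 47.570 N exceeds the other side's 30.699 N, so that mass slides down and the 6.9 kg mass slides up. Taking that direction as positive, Newton's second law for the whole system gives 47.570 − 30.699 = (6.9 + 6) a, so a = 16.871 / 12.9 = 1.3078 m/s².
For the 6.9 kg mass (up-slope positive): T − 30.699 = 6.9 × 1.3078, so T = 39.723 N.

39.723 N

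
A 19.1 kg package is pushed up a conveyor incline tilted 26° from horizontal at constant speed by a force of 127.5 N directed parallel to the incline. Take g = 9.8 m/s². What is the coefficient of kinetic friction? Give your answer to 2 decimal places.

0.27

At constant speed ΣF = 0 along the incline. The applied 127.5 N acts up the slope; the weight component mg sin 26° = 82.054 N and kinetic friction μN both act down the slope.
So 127.5 = 82.054 + μ × 168.236, giving μ = (127.5 − 82.054) / 168.236 = 0.2701.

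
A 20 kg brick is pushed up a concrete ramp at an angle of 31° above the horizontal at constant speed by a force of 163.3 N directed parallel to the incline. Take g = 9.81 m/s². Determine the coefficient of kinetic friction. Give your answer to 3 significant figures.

0.370

At constant speed ΣF = 0 along the incline. The applied 163.3 N acts up the slope; the weight component mg sin 31° = 101.050 N and kinetic friction μN both act down the slope.
So 163.3 = 101.050 + μ × 168.176, giving μ = (163.3 − 101.050) / 168.176 = 0.3701.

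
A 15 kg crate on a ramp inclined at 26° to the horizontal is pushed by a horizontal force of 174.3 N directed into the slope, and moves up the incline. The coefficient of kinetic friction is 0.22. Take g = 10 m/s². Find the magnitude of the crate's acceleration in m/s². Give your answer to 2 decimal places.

The horizontal push has components F cos 26° = 174.3 × 0.8988 = 156.661 N up the incline and F sin 26° = 174.3 × 0.4384 = 76.413 N pressing into the surface.
The normal force is therefore N = mg cos 26° + F sin 26° = 134.820 + 76.413 = 211.233 N, and kinetic friction down the slope is μN = 0.22 × 211.233 = 46.471 N.
Along the incline: F cos 26° − mg sin 26° − μN = ma, so 156.661 − 65.760 − 46.471 = 15 a, giving a = 2.9620 m/s².

2.96 m/s²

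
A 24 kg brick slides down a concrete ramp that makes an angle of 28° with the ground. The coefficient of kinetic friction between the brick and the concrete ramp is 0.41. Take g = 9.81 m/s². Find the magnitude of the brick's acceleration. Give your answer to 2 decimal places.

1.05 m/s²

Resolving the weight along the incline: the component pulling the brick down the slope is mg sin 28° = 24 × 9.81 × 0.4695 = 110.539 N, and the normal force is N = mg cos 28° = 24 × 9.81 × 0.8829 = 207.870 N.
Kinetic friction acts up the slope with magnitude f = μN = 0.41 × 207.870 = 85.227 N.
Net force along the incline is 110.539 − 85.227 = 25.312 N, so a = 25.312 / 24 = 1.0547 m/s².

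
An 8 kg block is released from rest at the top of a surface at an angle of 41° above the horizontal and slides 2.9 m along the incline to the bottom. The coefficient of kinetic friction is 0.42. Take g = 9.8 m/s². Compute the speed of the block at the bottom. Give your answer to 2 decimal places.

The weight component along the incline is mg sin 41° = 51.435 N and the normal force is N = mg cos 41° = 59.169 N.
Friction up the slope is f = μN = 0.42 × 59.169 = 24.851 N, so the net downslope force is 51.435 − 24.851 = 26.584 N and a = 26.584 / 8 = 3.3230 m/s².
Starting from rest over a distance of 2.9 m, v² = 2aL = 2 × 3.3230 × 2.9 = 19.2734, so v = 4.3901 m/s.

4.39 m/s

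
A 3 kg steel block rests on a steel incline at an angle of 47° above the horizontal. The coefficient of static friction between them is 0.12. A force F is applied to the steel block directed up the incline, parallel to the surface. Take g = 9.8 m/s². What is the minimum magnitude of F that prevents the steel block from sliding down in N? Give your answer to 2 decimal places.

The normal force is N = mg cos 47° = 20.051 N. With F at its minimum the steel block is on the verge of sliding down, so static friction is at its maximum μ_s N = 0.12 × 20.051 = 2.406 N and acts up the slope.
Equilibrium along the incline: F + μ_s N = mg sin 47°, so F = 21.502 − 2.406 = 19.096 N.

19.10 N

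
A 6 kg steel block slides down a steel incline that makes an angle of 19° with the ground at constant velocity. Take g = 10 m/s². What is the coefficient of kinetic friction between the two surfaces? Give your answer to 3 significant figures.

At constant velocity the net force along the incline is zero: mg sin 19° = μ mg cos 19°.
So μ = tan 19° = 0.3256 / 0.9455 = 0.3444.

0.344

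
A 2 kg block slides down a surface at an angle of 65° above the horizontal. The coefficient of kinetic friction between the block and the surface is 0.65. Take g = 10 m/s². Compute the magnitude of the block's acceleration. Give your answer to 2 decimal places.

6.32 m/s²

Resolving the weight along the incline: the component pulling the block down the slope is mg sin 65° = 2 × 10 × 0.9063 = 18.126 N, and the normal force is N = mg cos 65° = 2 × 10 × 0.4226 = 8.452 N.
Kinetic friction acts up the slope with magnitude f = μN = 0.65 × 8.452 = 5.494 N.
Net force along the incline is 18.126 − 5.494 = 12.632 N, so a = 12.632 / 2 = 6.3160 m/s².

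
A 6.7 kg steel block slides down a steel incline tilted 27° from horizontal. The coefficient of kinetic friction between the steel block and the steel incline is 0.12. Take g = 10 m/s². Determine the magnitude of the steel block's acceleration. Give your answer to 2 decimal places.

3.47 m/s²

Resolving the weight along the incline: the component pulling the steel block down the slope is mg sin 27° = 6.7 × 10 × 0.4540 = 30.418 N, and the normal force is N = mg cos 27° = 6.7 × 10 × 0.8910 = 59.697 N.
Kinetic friction acts up the slope with magnitude f = μN = 0.12 × 59.697 = 7.164 N.
Net force along the incline is 30.418 − 7.164 = 23.254 N, so a = 23.254 / 6.7 = 3.4707 m/s².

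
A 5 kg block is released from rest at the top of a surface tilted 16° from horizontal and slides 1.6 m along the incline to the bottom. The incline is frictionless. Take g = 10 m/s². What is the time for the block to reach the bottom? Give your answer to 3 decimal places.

1.077 s

The weight component along the incline is mg sin 16° = 13.782 N and the normal force is N = mg cos 16° = 48.063 N.
With no friction, a = g sin 16° = 2.7564 m/s².
Starting from rest, L = ½at², so t = √(2L/a) = √(2 × 1.6 / 2.7564) = 1.0775 s.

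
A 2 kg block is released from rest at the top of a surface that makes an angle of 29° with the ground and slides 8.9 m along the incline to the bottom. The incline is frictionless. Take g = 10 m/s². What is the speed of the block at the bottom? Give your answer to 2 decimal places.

The weight component along the incline is mg sin 29° = 9.696 N and the normal force is N = mg cos 29° = 17.492 N.
With no friction, a = g sin 29° = 4.8481 m/s².
Starting from rest over a distance of 8.9 m, v² = 2aL = 2 × 4.8481 × 8.9 = 86.2962, so v = 9.2896 m/s.

9.29 m/s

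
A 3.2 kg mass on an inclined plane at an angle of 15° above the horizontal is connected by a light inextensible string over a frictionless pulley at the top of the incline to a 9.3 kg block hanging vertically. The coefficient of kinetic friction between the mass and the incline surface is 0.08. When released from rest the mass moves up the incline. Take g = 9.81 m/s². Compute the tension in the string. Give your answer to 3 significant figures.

For the mass on the incline: the weight component along the slope is m₁g sin 15° = 3.2 × 9.81 × 0.2588 = 8.124 N and the normal force is N = m₁g cos 15° = 30.322 N.
Kinetic friction opposes the mass's motion up the incline: f = μN = 0.08 × 30.322 = 2.426 N acting down the slope.
Newton's second law for the mass (up-slope positive): T − 8.124 − 2.426 = 3.2 a. For the hanging block (downward positive): 9.3 × 9.81 − T = 9.3 a.
Adding the two equations eliminates T: 80.683 = 12.5 a, so a = 6.4546 m/s².
Then from the hanging block's equation, T = 9.3 × (9.81 − 6.4546) = 31.205 N.

31.2 N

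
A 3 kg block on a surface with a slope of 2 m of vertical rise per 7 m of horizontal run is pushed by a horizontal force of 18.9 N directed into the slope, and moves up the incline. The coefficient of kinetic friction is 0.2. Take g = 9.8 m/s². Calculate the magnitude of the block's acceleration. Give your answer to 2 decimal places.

1.13 m/s²

The horizontal push has components F cos 15.95° = 18.9 × 0.9615 = 18.172 N up the incline and F sin 15.95° = 18.9 × 0.2747 = 5.192 N pressing into the surface.
The normal force is therefore N = mg cos 15.95° + F sin 15.95° = 28.268 + 5.192 = 33.460 N, and kinetic friction down the slope is μN = 0.2 × 33.460 = 6.692 N.
Along the incline: F cos 15.95° − mg sin 15.95° − μN = ma, so 18.172 − 8.076 − 6.692 = 3 a, giving a = 1.1347 m/s².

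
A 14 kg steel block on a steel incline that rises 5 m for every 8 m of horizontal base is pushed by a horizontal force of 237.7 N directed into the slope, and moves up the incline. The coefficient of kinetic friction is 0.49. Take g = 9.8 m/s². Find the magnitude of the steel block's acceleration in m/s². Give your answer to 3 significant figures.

0.722 m/s²

The horizontal push has components F cos 32.01° = 237.7 × 0.8480 = 201.570 N up the incline and F sin 32.01° = 237.7 × 0.5300 = 125.981 N pressing into the surface.
The normal force is therefore N = mg cos 32.01° + F sin 32.01° = 116.346 + 125.981 = 242.327 N, and kinetic friction down the slope is μN = 0.49 × 242.327 = 118.740 N.
Along the incline: F cos 32.01° − mg sin 32.01° − μN = ma, so 201.570 − 72.716 − 118.740 = 14 a, giving a = 0.7224 m/s².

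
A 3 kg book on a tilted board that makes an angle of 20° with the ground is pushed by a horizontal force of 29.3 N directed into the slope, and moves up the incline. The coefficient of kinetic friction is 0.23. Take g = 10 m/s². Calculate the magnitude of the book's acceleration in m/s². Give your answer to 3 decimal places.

2.828 m/s²

The horizontal push has components F cos 20° = 29.3 × 0.9397 = 27.533 N up the incline and F sin 20° = 29.3 × 0.3420 = 10.021 N pressing into the surface.
The normal force is therefore N = mg cos 20° + F sin 20° = 28.191 + 10.021 = 38.212 N, and kinetic friction down the slope is μN = 0.23 × 38.212 = 8.789 N.
Along the incline: F cos 20° − mg sin 20° − μN = ma, so 27.533 − 10.260 − 8.789 = 3 a, giving a = 2.8280 m/s².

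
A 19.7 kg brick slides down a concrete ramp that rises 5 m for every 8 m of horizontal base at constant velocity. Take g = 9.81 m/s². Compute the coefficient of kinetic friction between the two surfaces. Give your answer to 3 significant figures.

0.625

At constant velocity the net force along the incline is zero: mg sin 32.01° = μ mg cos 32.01°.
So μ = tan 32.01° = 0.5300 / 0.8480 = 0.6250.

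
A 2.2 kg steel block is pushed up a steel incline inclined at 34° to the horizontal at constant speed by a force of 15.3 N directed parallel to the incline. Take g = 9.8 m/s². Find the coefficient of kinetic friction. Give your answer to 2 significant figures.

At constant speed ΣF = 0 along the incline. The applied 15.3 N acts up the slope; the weight component mg sin 34° = 12.056 N and kinetic friction μN both act down the slope.
So 15.3 = 12.056 + μ × 17.874, giving μ = (15.3 − 12.056) / 17.874 = 0.1815.

0.18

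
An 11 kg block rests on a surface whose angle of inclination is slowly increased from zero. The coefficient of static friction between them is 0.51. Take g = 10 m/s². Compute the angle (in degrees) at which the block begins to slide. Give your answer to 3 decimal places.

27.022°

At the threshold of sliding, static friction is at its maximum μ_s N and exactly balances the weight component along the incline: mg sin θ = μ_s mg cos θ.
Hence tan θ = μ_s = 0.51, so θ = arctan(0.51) = 27.0216°.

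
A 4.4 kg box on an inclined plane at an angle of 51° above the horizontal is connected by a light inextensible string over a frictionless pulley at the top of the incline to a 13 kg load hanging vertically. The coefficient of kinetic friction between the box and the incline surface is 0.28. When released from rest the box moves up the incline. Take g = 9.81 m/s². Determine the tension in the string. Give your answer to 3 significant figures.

For the box on the incline: the weight component along the slope is m₁g sin 51° = 4.4 × 9.81 × 0.7771 = 33.543 N and the normal force is N = m₁g cos 51° = 27.164 N.
Kinetic friction opposes the box's motion up the incline: f = μN = 0.28 × 27.164 = 7.606 N acting down the slope.
Newton's second law for the box (up-slope positive): T − 33.543 − 7.606 = 4.4 a. For the hanging load (downward positive): 13 × 9.81 − T = 13 a.
Adding the two equations eliminates T: 86.381 = 17.4 a, so a = 4.9644 m/s².
Then from the hanging load's equation, T = 13 × (9.81 − 4.9644) = 62.993 N.

63.0 N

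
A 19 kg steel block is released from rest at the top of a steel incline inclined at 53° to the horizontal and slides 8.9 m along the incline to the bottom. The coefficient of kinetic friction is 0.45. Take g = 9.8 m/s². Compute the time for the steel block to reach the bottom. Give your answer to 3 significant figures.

The weight component along the incline is mg sin 53° = 148.706 N and the normal force is N = mg cos 53° = 112.058 N.
Friction up the slope is f = μN = 0.45 × 112.058 = 50.426 N, so the net downslope force is 148.706 − 50.426 = 98.280 N and a = 98.280 / 19 = 5.1726 m/s².
Starting from rest, L = ½at², so t = √(2L/a) = √(2 × 8.9 / 5.1726) = 1.8550 s.

1.86 s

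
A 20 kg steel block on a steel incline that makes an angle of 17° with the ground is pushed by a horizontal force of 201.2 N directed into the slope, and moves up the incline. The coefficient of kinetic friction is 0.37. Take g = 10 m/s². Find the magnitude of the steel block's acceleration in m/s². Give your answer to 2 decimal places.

2.07 m/s²

The horizontal push has components F cos 17° = 201.2 × 0.9563 = 192.408 N up the incline and F sin 17° = 201.2 × 0.2924 = 58.831 N pressing into the surface.
The normal force is therefore N = mg cos 17° + F sin 17° = 191.260 + 58.831 = 250.091 N, and kinetic friction down the slope is μN = 0.37 × 250.091 = 92.534 N.
Along the incline: F cos 17° − mg sin 17° − μN = ma, so 192.408 − 58.480 − 92.534 = 20 a, giving a = 2.0697 m/s².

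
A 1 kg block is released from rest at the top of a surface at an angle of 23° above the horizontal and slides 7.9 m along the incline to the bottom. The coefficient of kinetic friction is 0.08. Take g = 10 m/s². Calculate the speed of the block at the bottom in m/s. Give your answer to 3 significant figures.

7.08 m/s

The weight component along the incline is mg sin 23° = 3.907 N and the normal force is N = mg cos 23° = 9.205 N.
Friction up the slope is f = μN = 0.08 × 9.205 = 0.736 N, so the net downslope force is 3.907 − 0.736 = 3.171 N and a = 3.171 / 1 = 3.1710 m/s².
Starting from rest over a distance of 7.9 m, v² = 2aL = 2 × 3.1710 × 7.9 = 50.1018, so v = 7.0783 m/s.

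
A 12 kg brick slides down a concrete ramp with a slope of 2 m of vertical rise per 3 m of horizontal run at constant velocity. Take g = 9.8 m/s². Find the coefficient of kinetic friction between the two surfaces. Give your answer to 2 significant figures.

0.67

At constant velocity the net force along the incline is zero: mg sin 33.69° = μ mg cos 33.69°.
So μ = tan 33.69° = 0.5547 / 0.8321 = 0.6666.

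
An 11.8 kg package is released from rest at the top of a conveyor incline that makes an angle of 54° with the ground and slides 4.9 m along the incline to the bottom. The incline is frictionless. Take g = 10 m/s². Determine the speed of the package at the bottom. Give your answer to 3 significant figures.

The weight component along the incline is mg sin 54° = 95.464 N and the normal force is N = mg cos 54° = 69.359 N.
With no friction, a = g sin 54° = 8.0902 m/s².
Starting from rest over a distance of 4.9 m, v² = 2aL = 2 × 8.0902 × 4.9 = 79.2840, so v = 8.9042 m/s.

8.90 m/s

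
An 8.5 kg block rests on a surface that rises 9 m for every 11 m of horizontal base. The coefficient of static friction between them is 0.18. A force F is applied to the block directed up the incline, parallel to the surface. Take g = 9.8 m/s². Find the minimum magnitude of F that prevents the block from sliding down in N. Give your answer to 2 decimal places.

41.14 N

The normal force is N = mg cos 39.29° = 64.471 N. With F at its minimum the block is on the verge of sliding down, so static friction is at its maximum μ_s N = 0.18 × 64.471 = 11.605 N and acts up the slope.
Equilibrium along the incline: F + μ_s N = mg sin 39.29°, so F = 52.749 − 11.605 = 41.144 N.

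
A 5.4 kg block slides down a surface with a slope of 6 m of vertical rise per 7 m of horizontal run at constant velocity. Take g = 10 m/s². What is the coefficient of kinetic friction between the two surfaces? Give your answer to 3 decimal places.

At constant velocity the net force along the incline is zero: mg sin 40.60° = μ mg cos 40.60°.
So μ = tan 40.60° = 0.6508 / 0.7593 = 0.8571.

0.857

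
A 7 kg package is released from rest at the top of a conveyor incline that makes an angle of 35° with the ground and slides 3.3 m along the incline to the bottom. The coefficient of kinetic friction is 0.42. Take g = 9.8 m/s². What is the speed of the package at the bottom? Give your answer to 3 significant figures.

The weight component along the incline is mg sin 35° = 39.347 N and the normal force is N = mg cos 35° = 56.194 N.
Friction up the slope is f = μN = 0.42 × 56.194 = 23.601 N, so the net downslope force is 39.347 − 23.601 = 15.746 N and a = 15.746 / 7 = 2.2494 m/s².
Starting from rest over a distance of 3.3 m, v² = 2aL = 2 × 2.2494 × 3.3 = 14.8460, so v = 3.8531 m/s.

3.85 m/s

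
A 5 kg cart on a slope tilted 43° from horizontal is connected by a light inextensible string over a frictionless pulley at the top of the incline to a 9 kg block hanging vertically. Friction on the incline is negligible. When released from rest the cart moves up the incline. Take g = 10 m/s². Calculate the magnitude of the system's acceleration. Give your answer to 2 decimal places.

For the cart on the incline: the weight component along the slope is m₁g sin 43° = 5 × 10 × 0.6820 = 34.100 N and the normal force is N = m₁g cos 43° = 36.568 N.
Newton's second law for the cart (up-slope positive): T − 34.100 = 5 a. For the hanging block (downward positive): 9 × 10 − T = 9 a.
Adding the two equations eliminates T: 55.900 = 14 a, so a = 3.9929 m/s².

3.99 m/s²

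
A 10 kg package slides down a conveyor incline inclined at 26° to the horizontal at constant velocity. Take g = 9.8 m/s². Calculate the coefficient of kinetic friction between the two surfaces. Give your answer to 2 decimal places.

0.49

At constant velocity the net force along the incline is zero: mg sin 26° = μ mg cos 26°.
So μ = tan 26° = 0.4384 / 0.8988 = 0.4878.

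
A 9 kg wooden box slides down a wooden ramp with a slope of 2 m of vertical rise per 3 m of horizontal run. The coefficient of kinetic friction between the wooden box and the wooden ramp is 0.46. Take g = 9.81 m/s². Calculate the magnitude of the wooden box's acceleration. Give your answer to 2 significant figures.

Resolving the weight along the incline: the component pulling the wooden box down the slope is mg sin 33.69° = 9 × 9.81 × 0.5547 = 48.974 N, and the normal force is N = mg cos 33.69° = 9 × 9.81 × 0.8321 = 73.466 N.
Kinetic friction acts up the slope with magnitude f = μN = 0.46 × 73.466 = 33.794 N.
Net force along the incline is 48.974 − 33.794 = 15.180 N, so a = 15.180 / 9 = 1.6867 m/s².

1.7 m/s²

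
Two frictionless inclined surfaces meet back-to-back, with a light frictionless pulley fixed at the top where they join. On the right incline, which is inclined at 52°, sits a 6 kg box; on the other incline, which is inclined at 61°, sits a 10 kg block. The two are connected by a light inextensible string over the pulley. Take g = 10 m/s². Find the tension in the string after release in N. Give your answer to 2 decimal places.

Resolve each weight along its own incline: the 6 kg mass has component 6 × 10 × sin 52° = 47.281 N down its slope, and the 10 kg mass has 10 × 10 × sin 61° = 87.462 N down its slope.
The 10 kg side's 87.462 N exceeds the other side's 47.281 N, so that mass slides down and the 6 kg mass slides up. Taking that direction as positive, Newton's second law for the whole system gives 87.462 − 47.281 = (6 + 10) a, so a = 40.181 / 16 = 2.5113 m/s².
For the 6 kg mass (up-slope positive): T − 47.281 = 6 × 2.5113, so T = 62.349 N.

62.35 N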